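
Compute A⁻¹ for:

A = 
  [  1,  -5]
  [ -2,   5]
det(A) = (1)(5) - (-5)(-2) = -5
For a 2×2 matrix, A⁻¹ = (1/det(A)) · [[d, -b], [-c, a]]
    = (-1/5) · [[5, 5], [2, 1]]

A⁻¹ = 
  [  -1,   -1]
  [-2/5, -1/5]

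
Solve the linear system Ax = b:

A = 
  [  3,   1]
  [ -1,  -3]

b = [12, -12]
x = [3, 3]

Row reduce the augmented matrix [A|b]:
R2 → R2 + (1/3)·R1
REF = 
  [   3,    1,   12]
  [   0, -8/3,   -8]

Back-substitution:
x₂ = (-8) / (-8/3) = 3
x₁ = (12 - (1)(3)) / 3 = 3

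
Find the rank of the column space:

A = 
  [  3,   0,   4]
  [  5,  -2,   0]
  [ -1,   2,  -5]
Row reduce:
R2 → R2 - (5/3)·R1
R3 → R3 + (1/3)·R1
R3 → R3 + (1)·R2
REF = 
  [    3,     0,     4]
  [    0,    -2, -20/3]
  [    0,     0, -31/3]
Pivot columns: 1, 2, 3 → 3 pivots.
dim(Col(A)) = number of pivot columns = 3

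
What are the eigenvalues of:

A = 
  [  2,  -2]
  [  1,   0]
tr(A) = 2, det(A) = 2
Characteristic polynomial: λ² - tr(A)λ + det(A) = λ² - 2λ + 2
λ² - 2λ + 2 = 0  ⇒  λ = (2 ± √((-2)² - 4·(2)))/2 = (2 ± √(-4))/2
  = 1 + i,  1 - i

λ = 1 + i, 1 - i  (≈ 1 + 1i, 1 - 1i)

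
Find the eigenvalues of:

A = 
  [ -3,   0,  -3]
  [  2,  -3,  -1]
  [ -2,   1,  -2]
Characteristic polynomial: det(λI - A) = λ³ + 8λ² + 16λ + 9
Testing integer divisors of the constant term: p(-1) = 0, so (λ + 1) is a factor:
p(λ) = (λ + 1)(λ² + 7λ + 9)
λ² + 7λ + 9 = 0  ⇒  λ = (-7 ± √((7)² - 4·(9)))/2 = (-7 ± √(13))/2
  = (-7 + √13)/2,  (-7 - √13)/2

λ = -1, (-7 + √13)/2, (-7 - √13)/2  (≈ -1, -1.697, -5.303)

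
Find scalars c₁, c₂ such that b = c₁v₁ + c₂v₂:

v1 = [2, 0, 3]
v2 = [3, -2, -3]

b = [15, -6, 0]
c1 = 3, c2 = 3

b = 3·v1 + 3·v2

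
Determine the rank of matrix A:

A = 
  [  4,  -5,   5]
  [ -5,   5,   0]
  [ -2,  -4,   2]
rank(A) = 3

Row reduce:
R2 → R2 + (5/4)·R1
R3 → R3 + (1/2)·R1
R3 → R3 - (26/5)·R2
REF = 
  [   4,   -5,    5]
  [   0, -5/4, 25/4]
  [   0,    0,  -28]
Pivot columns: 1, 2, 3 → 3 pivots.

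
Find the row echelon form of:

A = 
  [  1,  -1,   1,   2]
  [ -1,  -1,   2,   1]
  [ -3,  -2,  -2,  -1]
Row operations:
R2 → R2 + (1)·R1
R3 → R3 + (3)·R1
R3 → R3 - (5/2)·R2

Resulting echelon form:
REF = 
  [    1,    -1,     1,     2]
  [    0,    -2,     3,     3]
  [    0,     0, -13/2,  -5/2]

Rank = 3 (number of non-zero pivot rows).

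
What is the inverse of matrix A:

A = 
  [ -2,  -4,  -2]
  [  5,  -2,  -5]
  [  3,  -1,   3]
det(A) = (-2)·((-2)(3) - (-5)(-1)) - (-4)·((5)(3) - (-5)(3)) + (-2)·((5)(-1) - (-2)(3))
  = (-2)(-11) - (-4)(30) + (-2)(1)
  = 140
det(A) = 140 ≠ 0, so A is invertible.

Cofactors Cᵢⱼ = (-1)ⁱ⁺ʲ·Mᵢⱼ:
C = 
  [-11, -30,   1]
  [ 14,   0, -14]
  [ 16, -20,  24]

adj(A) = Cᵀ:
adj(A) = 
  [-11,  14,  16]
  [-30,   0, -20]
  [  1, -14,  24]

A⁻¹ = (1/140) · adj(A):
A⁻¹ = 
  [-11/140,    1/10,    4/35]
  [  -3/14,       0,    -1/7]
  [  1/140,   -1/10,    6/35]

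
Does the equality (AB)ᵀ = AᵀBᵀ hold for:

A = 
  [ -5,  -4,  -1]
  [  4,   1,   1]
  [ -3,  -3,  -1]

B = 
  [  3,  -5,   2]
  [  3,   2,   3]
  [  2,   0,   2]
No

(AB)ᵀ = 
  [-29,  17, -20]
  [ 17, -18,   9]
  [-24,  13, -17]

AᵀBᵀ = 
  [-41, -16, -16]
  [-23, -19, -14]
  [-10,  -4,  -4]

The two matrices differ, so (AB)ᵀ ≠ AᵀBᵀ in general. The correct identity is (AB)ᵀ = BᵀAᵀ.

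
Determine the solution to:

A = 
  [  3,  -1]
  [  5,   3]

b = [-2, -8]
x = [-1, -1]

Row reduce the augmented matrix [A|b]:
R2 → R2 - (5/3)·R1
REF = 
  [    3,    -1,    -2]
  [    0,  14/3, -14/3]

Back-substitution:
x₂ = (-14/3) / (14/3) = -1
x₁ = (-2 - (-1)(-1)) / 3 = -1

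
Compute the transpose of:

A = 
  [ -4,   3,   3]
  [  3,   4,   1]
Aᵀ = 
  [ -4,   3]
  [  3,   4]
  [  3,   1]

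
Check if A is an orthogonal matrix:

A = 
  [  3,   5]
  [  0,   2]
No

AᵀA = 
  [  9,  15]
  [ 15,  29]
≠ I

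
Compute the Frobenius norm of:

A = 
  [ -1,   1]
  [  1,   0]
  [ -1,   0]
||A||_F = 2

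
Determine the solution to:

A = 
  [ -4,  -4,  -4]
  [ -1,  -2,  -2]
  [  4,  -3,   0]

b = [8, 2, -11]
x = [-2, 1, -1]

Row reduce the augmented matrix [A|b]:
R2 → R2 - (1/4)·R1
R3 → R3 + (1)·R1
R3 → R3 - (7)·R2
REF = 
  [ -4,  -4,  -4,   8]
  [  0,  -1,  -1,   0]
  [  0,   0,   3,  -3]

Back-substitution:
x₃ = (-3) / 3 = -1
x₂ = (0 - (-1)(-1)) / (-1) = 1
x₁ = (8 - (-4)(1) - (-4)(-1)) / (-4) = -2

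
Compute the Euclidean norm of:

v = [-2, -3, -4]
5.385

||v||₂ = √((-2)² + (-3)² + (-4)²) = √29 = 5.385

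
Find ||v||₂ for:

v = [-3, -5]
5.831

||v||₂ = √((-3)² + (-5)²) = √34 = 5.831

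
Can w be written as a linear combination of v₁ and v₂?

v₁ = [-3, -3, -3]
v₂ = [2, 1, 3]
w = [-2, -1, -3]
Yes

Form the augmented matrix and row-reduce:
[v₁|v₂|w] = 
  [ -3,   2,  -2]
  [ -3,   1,  -1]
  [ -3,   3,  -3]
R2 → R2 - (1)·R1
R3 → R3 - (1)·R1
R3 → R3 + (1)·R2
REF = 
  [ -3,   2,  -2]
  [  0,  -1,   1]
  [  0,   0,   0]

No row of the form [0 0 | nonzero], so the system is consistent. Back-substitution gives c₁ = 0, c₂ = -1: w = (0)·v₁ + (-1)·v₂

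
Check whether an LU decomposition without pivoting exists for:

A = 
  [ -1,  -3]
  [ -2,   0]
Yes.
A[1,1] = -1 ≠ 0, so Gaussian elimination proceeds without a row swap: multiplier ℓ₂₁ = (-2)/(-1) = 2, and U[2,2] = 0 - (2)(-3) = 6.
L = 
  [  1,   0]
  [  2,   1]
U = 
  [ -1,  -3]
  [  0,   6]
Check row 2 of LU: [(2)(-1), (2)(-3) + 6] = [-2, 0] = row 2 of A ✓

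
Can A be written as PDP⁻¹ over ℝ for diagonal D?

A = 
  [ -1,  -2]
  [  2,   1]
No

tr(A) = 0, det(A) = 3
Characteristic polynomial: λ² - tr(A)λ + det(A) = λ² + 3
λ² + 3 = 0  ⇒  λ = (0 ± √((0)² - 4·(3)))/2 = (0 ± √(-12))/2
  = i√3,  -i√3
Eigenvalues: i√3, -i√3  (≈ 0 + 1.732i, 0 - 1.732i)
Has complex eigenvalues (not diagonalizable over ℝ).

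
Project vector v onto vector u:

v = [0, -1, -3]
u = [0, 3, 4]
v·u = (0)(0) + (-1)(3) + (-3)(4) = -15
u·u = (0)² + (3)² + (4)² = 25
proj_u(v) = (v·u / u·u) × u = (-15/25) × u = (-3/5) × u

proj_u(v) = [0, -9/5, -12/5]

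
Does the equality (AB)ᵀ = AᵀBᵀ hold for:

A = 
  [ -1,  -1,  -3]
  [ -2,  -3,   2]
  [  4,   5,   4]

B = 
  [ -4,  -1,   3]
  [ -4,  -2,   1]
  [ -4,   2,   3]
No

(AB)ᵀ = 
  [ 20,  12, -52]
  [ -3,  12,  -6]
  [-13,  -3,  29]

AᵀBᵀ = 
  [ 18,  12,  12]
  [ 22,  15,  13]
  [ 22,  12,  28]

The two matrices differ, so (AB)ᵀ ≠ AᵀBᵀ in general. The correct identity is (AB)ᵀ = BᵀAᵀ.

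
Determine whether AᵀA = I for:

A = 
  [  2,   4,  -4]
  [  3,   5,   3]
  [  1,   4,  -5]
No

AᵀA = 
  [ 14,  27,  -4]
  [ 27,  57, -21]
  [ -4, -21,  50]
≠ I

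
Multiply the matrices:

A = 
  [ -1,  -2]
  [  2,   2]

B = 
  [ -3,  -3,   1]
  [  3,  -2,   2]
A is 2×2 and B is 2×3, so AB is 2×3. Each entry is (row of A)·(column of B):
AB[1,1] = (-1)(-3) + (-2)(3) = -3
AB[1,2] = (-1)(-3) + (-2)(-2) = 7
AB[1,3] = (-1)(1) + (-2)(2) = -5
AB[2,1] = (2)(-3) + (2)(3) = 0
AB[2,2] = (2)(-3) + (2)(-2) = -10
AB[2,3] = (2)(1) + (2)(2) = 6

AB = 
  [ -3,   7,  -5]
  [  0, -10,   6]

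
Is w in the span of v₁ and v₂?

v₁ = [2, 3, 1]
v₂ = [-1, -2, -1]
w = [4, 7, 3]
Yes

Form the augmented matrix and row-reduce:
[v₁|v₂|w] = 
  [  2,  -1,   4]
  [  3,  -2,   7]
  [  1,  -1,   3]
R2 → R2 - (3/2)·R1
R3 → R3 - (1/2)·R1
R3 → R3 - (1)·R2
REF = 
  [   2,   -1,    4]
  [   0, -1/2,    1]
  [   0,    0,    0]

No row of the form [0 0 | nonzero], so the system is consistent. Back-substitution gives c₁ = 1, c₂ = -2: w = (1)·v₁ + (-2)·v₂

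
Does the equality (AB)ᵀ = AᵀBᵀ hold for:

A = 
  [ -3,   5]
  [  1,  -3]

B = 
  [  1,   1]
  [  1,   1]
No

(AB)ᵀ = 
  [  2,  -2]
  [  2,  -2]

AᵀBᵀ = 
  [ -2,  -2]
  [  2,   2]

The two matrices differ, so (AB)ᵀ ≠ AᵀBᵀ in general. The correct identity is (AB)ᵀ = BᵀAᵀ.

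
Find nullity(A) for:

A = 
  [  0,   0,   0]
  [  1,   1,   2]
nullity(A) = 2

Row reduce:
Swap R1 ↔ R2
REF = 
  [  1,   1,   2]
  [  0,   0,   0]
Pivot columns: 1 → 1 pivot.
rank(A) = 1, so nullity(A) = 3 - 1 = 2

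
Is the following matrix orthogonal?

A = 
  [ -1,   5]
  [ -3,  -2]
No

AᵀA = 
  [ 10,   1]
  [  1,  29]
≠ I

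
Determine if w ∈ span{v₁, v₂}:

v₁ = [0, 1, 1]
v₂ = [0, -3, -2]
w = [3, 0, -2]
No

Form the augmented matrix and row-reduce:
[v₁|v₂|w] = 
  [  0,   0,   3]
  [  1,  -3,   0]
  [  1,  -2,  -2]
Swap R1 ↔ R2
R3 → R3 - (1)·R1
Swap R2 ↔ R3
REF = 
  [  1,  -3,   0]
  [  0,   1,  -2]
  [  0,   0,   3]

Row 3 reads [0 0 | 3], i.e. 0 = 3, so the system is inconsistent and w ∉ span{v₁, v₂}.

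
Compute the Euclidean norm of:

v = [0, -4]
4

||v||₂ = √((0)² + (-4)²) = √16 = 4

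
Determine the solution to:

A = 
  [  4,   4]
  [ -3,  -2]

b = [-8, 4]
x = [0, -2]

Row reduce the augmented matrix [A|b]:
R2 → R2 + (3/4)·R1
REF = 
  [  4,   4,  -8]
  [  0,   1,  -2]

Back-substitution:
x₂ = (-2) / 1 = -2
x₁ = (-8 - (4)(-2)) / 4 = 0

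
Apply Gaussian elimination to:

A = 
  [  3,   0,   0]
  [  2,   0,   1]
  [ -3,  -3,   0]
Row operations:
R2 → R2 - (2/3)·R1
R3 → R3 + (1)·R1
Swap R2 ↔ R3

Resulting echelon form:
REF = 
  [  3,   0,   0]
  [  0,  -3,   0]
  [  0,   0,   1]

Rank = 3 (number of non-zero pivot rows).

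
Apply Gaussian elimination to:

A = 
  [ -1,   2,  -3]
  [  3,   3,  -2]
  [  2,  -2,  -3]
Row operations:
R2 → R2 + (3)·R1
R3 → R3 + (2)·R1
R3 → R3 - (2/9)·R2

Resulting echelon form:
REF = 
  [   -1,     2,    -3]
  [    0,     9,   -11]
  [    0,     0, -59/9]

Rank = 3 (number of non-zero pivot rows).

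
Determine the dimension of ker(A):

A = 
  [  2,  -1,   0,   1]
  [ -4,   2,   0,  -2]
nullity(A) = 3

Row reduce:
R2 → R2 + (2)·R1
REF = 
  [  2,  -1,   0,   1]
  [  0,   0,   0,   0]
Pivot columns: 1 → 1 pivot.
rank(A) = 1, so nullity(A) = 4 - 1 = 3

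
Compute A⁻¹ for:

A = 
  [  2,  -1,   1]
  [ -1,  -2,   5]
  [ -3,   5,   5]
det(A) = (2)·((-2)(5) - (5)(5)) - (-1)·((-1)(5) - (5)(-3)) + (1)·((-1)(5) - (-2)(-3))
  = (2)(-35) - (-1)(10) + (1)(-11)
  = -71
det(A) = -71 ≠ 0, so A is invertible.

Cofactors Cᵢⱼ = (-1)ⁱ⁺ʲ·Mᵢⱼ:
C = 
  [-35, -10, -11]
  [ 10,  13,  -7]
  [ -3, -11,  -5]

adj(A) = Cᵀ:
adj(A) = 
  [-35,  10,  -3]
  [-10,  13, -11]
  [-11,  -7,  -5]

A⁻¹ = (-1/71) · adj(A):
A⁻¹ = 
  [ 35/71, -10/71,   3/71]
  [ 10/71, -13/71,  11/71]
  [ 11/71,   7/71,   5/71]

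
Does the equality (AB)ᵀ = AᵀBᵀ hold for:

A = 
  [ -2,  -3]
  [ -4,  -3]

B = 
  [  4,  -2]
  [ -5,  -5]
No

(AB)ᵀ = 
  [  7,  -1]
  [ 19,  23]

AᵀBᵀ = 
  [  0,  30]
  [ -6,  30]

The two matrices differ, so (AB)ᵀ ≠ AᵀBᵀ in general. The correct identity is (AB)ᵀ = BᵀAᵀ.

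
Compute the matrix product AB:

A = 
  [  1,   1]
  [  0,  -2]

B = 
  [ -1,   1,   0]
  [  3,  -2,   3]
AB = 
  [  2,  -1,   3]
  [ -6,   4,  -6]

A is 2×2 and B is 2×3, so AB is 2×3. Each entry is (row of A)·(column of B):
AB[1,1] = (1)(-1) + (1)(3) = 2
AB[1,2] = (1)(1) + (1)(-2) = -1
AB[1,3] = (1)(0) + (1)(3) = 3
AB[2,1] = (0)(-1) + (-2)(3) = -6
AB[2,2] = (0)(1) + (-2)(-2) = 4
AB[2,3] = (0)(0) + (-2)(3) = -6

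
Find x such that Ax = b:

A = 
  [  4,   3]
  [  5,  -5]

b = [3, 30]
Row reduce the augmented matrix [A|b]:
R2 → R2 - (5/4)·R1
REF = 
  [    4,     3,     3]
  [    0, -35/4, 105/4]

Back-substitution:
x₂ = (105/4) / (-35/4) = -3
x₁ = (3 - (3)(-3)) / 4 = 3

x = [3, -3]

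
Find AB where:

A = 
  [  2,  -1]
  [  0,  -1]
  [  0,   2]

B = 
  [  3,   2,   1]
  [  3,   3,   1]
A is 3×2 and B is 2×3, so AB is 3×3. Each entry is (row of A)·(column of B):
AB[1,1] = (2)(3) + (-1)(3) = 3
AB[1,2] = (2)(2) + (-1)(3) = 1
AB[1,3] = (2)(1) + (-1)(1) = 1
AB[2,1] = (0)(3) + (-1)(3) = -3
AB[2,2] = (0)(2) + (-1)(3) = -3
AB[2,3] = (0)(1) + (-1)(1) = -1
AB[3,1] = (0)(3) + (2)(3) = 6
AB[3,2] = (0)(2) + (2)(3) = 6
AB[3,3] = (0)(1) + (2)(1) = 2

AB = 
  [  3,   1,   1]
  [ -3,  -3,  -1]
  [  6,   6,   2]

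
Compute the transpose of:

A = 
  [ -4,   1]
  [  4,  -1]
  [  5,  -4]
Aᵀ = 
  [ -4,   4,   5]
  [  1,  -1,  -4]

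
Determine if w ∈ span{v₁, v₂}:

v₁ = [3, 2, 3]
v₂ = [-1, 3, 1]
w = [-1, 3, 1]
Yes

Form the augmented matrix and row-reduce:
[v₁|v₂|w] = 
  [  3,  -1,  -1]
  [  2,   3,   3]
  [  3,   1,   1]
R2 → R2 - (2/3)·R1
R3 → R3 - (1)·R1
R3 → R3 - (6/11)·R2
REF = 
  [   3,   -1,   -1]
  [   0, 11/3, 11/3]
  [   0,    0,    0]

No row of the form [0 0 | nonzero], so the system is consistent. Back-substitution gives c₁ = 0, c₂ = 1: w = (0)·v₁ + (1)·v₂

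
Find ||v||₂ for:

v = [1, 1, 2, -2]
3.162

||v||₂ = √((1)² + (1)² + (2)² + (-2)²) = √10 = 3.162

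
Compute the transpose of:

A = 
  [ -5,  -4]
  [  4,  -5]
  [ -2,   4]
Aᵀ = 
  [ -5,   4,  -2]
  [ -4,  -5,   4]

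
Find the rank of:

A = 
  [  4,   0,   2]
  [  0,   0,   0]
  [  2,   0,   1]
rank(A) = 1

Row reduce:
R3 → R3 - (1/2)·R1
REF = 
  [  4,   0,   2]
  [  0,   0,   0]
  [  0,   0,   0]
Pivot columns: 1 → 1 pivot.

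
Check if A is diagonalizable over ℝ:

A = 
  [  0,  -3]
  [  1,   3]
No

tr(A) = 3, det(A) = 3
Characteristic polynomial: λ² - tr(A)λ + det(A) = λ² - 3λ + 3
λ² - 3λ + 3 = 0  ⇒  λ = (3 ± √((-3)² - 4·(3)))/2 = (3 ± √(-3))/2
  = (3 + i√3)/2,  (3 - i√3)/2
Eigenvalues: (3 + i√3)/2, (3 - i√3)/2  (≈ 1.5 + 0.866i, 1.5 - 0.866i)
Has complex eigenvalues (not diagonalizable over ℝ).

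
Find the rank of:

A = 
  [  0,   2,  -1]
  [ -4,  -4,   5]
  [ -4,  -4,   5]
rank(A) = 2

Row reduce:
Swap R1 ↔ R2
R3 → R3 - (1)·R1
REF = 
  [ -4,  -4,   5]
  [  0,   2,  -1]
  [  0,   0,   0]
Pivot columns: 1, 2 → 2 pivots.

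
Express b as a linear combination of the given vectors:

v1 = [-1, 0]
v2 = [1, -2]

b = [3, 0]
c1 = -3, c2 = 0

b = -3·v1 + 0·v2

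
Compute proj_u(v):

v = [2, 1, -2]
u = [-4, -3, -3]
proj_u(v) = [10/17, 15/34, 15/34]

v·u = (2)(-4) + (1)(-3) + (-2)(-3) = -5
u·u = (-4)² + (-3)² + (-3)² = 34
proj_u(v) = (v·u / u·u) × u = (-5/34) × u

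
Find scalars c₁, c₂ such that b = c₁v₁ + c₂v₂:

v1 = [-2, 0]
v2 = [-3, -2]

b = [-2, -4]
c1 = -2, c2 = 2

b = -2·v1 + 2·v2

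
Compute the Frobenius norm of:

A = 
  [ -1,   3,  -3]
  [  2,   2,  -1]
||A||_F = 5.292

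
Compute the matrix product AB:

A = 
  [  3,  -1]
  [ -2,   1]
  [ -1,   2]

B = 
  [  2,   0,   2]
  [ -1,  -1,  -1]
AB = 
  [  7,   1,   7]
  [ -5,  -1,  -5]
  [ -4,  -2,  -4]

A is 3×2 and B is 2×3, so AB is 3×3. Each entry is (row of A)·(column of B):
AB[1,1] = (3)(2) + (-1)(-1) = 7
AB[1,2] = (3)(0) + (-1)(-1) = 1
AB[1,3] = (3)(2) + (-1)(-1) = 7
AB[2,1] = (-2)(2) + (1)(-1) = -5
AB[2,2] = (-2)(0) + (1)(-1) = -1
AB[2,3] = (-2)(2) + (1)(-1) = -5
AB[3,1] = (-1)(2) + (2)(-1) = -4
AB[3,2] = (-1)(0) + (2)(-1) = -2
AB[3,3] = (-1)(2) + (2)(-1) = -4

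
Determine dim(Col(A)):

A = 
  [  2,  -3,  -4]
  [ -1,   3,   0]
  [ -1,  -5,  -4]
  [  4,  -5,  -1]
Row reduce:
R2 → R2 + (1/2)·R1
R3 → R3 + (1/2)·R1
R4 → R4 - (2)·R1
R3 → R3 + (13/3)·R2
R4 → R4 - (2/3)·R2
R4 → R4 + (25/44)·R3
REF = 
  [    2,    -3,    -4]
  [    0,   3/2,    -2]
  [    0,     0, -44/3]
  [    0,     0,     0]
Pivot columns: 1, 2, 3 → 3 pivots.
dim(Col(A)) = number of pivot columns = 3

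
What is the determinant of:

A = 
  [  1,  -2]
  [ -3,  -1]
For a 2×2 matrix, det = ad - bc = (1)(-1) - (-2)(-3) = -7

det(A) = -7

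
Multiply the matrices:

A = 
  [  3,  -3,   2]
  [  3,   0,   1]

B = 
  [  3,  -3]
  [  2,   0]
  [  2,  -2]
AB = 
  [  7, -13]
  [ 11, -11]

A is 2×3 and B is 3×2, so AB is 2×2. Each entry is (row of A)·(column of B):
AB[1,1] = (3)(3) + (-3)(2) + (2)(2) = 7
AB[1,2] = (3)(-3) + (-3)(0) + (2)(-2) = -13
AB[2,1] = (3)(3) + (0)(2) + (1)(2) = 11
AB[2,2] = (3)(-3) + (0)(0) + (1)(-2) = -11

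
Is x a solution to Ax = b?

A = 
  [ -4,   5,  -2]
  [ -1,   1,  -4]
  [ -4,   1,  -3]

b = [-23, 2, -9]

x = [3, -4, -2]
No

Ax = [-28, 1, -10] ≠ b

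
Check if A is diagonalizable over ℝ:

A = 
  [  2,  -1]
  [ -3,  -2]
Yes

tr(A) = 0, det(A) = -7
Characteristic polynomial: λ² - tr(A)λ + det(A) = λ² - 7
λ² - 7 = 0  ⇒  λ = (0 ± √((0)² - 4·(-7)))/2 = (0 ± √(28))/2
  = √7,  -√7
Eigenvalues: √7, -√7  (≈ 2.646, -2.646)
The two irrational eigenvalues are distinct (simple), so each has alg. mult. = geom. mult. = 1.
Sum of geometric multiplicities equals n, so A has n independent eigenvectors.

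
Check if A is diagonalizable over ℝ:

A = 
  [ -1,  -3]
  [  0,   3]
Yes

tr(A) = 2, det(A) = -3
Characteristic polynomial: λ² - tr(A)λ + det(A) = λ² - 2λ - 3
λ² - 2λ - 3 = (λ + 1)(λ - 3)
Eigenvalues: 3, -1
λ=-1: alg. mult. = 1, geom. mult. = 2 - rank(A - (-1)I) = 2 - 1 = 1
λ=3: alg. mult. = 1, geom. mult. = 2 - rank(A - (3)I) = 2 - 1 = 1
Sum of geometric multiplicities equals n, so A has n independent eigenvectors.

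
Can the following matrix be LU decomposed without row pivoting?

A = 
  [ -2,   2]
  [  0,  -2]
Yes.
A[1,1] = -2 ≠ 0, so Gaussian elimination proceeds without a row swap: multiplier ℓ₂₁ = (0)/(-2) = 0, and U[2,2] = -2 - (0)(2) = -2.
L = 
  [  1,   0]
  [  0,   1]
U = 
  [ -2,   2]
  [  0,  -2]
Check row 2 of LU: [(0)(-2), (0)(2) + (-2)] = [0, -2] = row 2 of A ✓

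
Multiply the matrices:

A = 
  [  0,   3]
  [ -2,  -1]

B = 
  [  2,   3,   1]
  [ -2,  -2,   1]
A is 2×2 and B is 2×3, so AB is 2×3. Each entry is (row of A)·(column of B):
AB[1,1] = (0)(2) + (3)(-2) = -6
AB[1,2] = (0)(3) + (3)(-2) = -6
AB[1,3] = (0)(1) + (3)(1) = 3
AB[2,1] = (-2)(2) + (-1)(-2) = -2
AB[2,2] = (-2)(3) + (-1)(-2) = -4
AB[2,3] = (-2)(1) + (-1)(1) = -3

AB = 
  [ -6,  -6,   3]
  [ -2,  -4,  -3]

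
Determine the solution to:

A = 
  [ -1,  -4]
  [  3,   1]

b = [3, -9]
x = [-3, 0]

Row reduce the augmented matrix [A|b]:
R2 → R2 + (3)·R1
REF = 
  [ -1,  -4,   3]
  [  0, -11,   0]

Back-substitution:
x₂ = 0 / (-11) = 0
x₁ = (3 - (-4)(0)) / (-1) = -3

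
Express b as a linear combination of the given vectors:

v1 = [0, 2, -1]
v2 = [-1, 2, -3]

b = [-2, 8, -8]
c1 = 2, c2 = 2

b = 2·v1 + 2·v2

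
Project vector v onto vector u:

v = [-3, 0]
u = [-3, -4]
proj_u(v) = [-27/25, -36/25]

v·u = (-3)(-3) + (0)(-4) = 9
u·u = (-3)² + (-4)² = 25
proj_u(v) = (v·u / u·u) × u = (9/25) × u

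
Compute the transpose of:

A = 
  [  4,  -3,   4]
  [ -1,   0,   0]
Aᵀ = 
  [  4,  -1]
  [ -3,   0]
  [  4,   0]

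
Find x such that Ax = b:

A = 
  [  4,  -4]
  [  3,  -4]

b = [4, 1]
Row reduce the augmented matrix [A|b]:
R2 → R2 - (3/4)·R1
REF = 
  [  4,  -4,   4]
  [  0,  -1,  -2]

Back-substitution:
x₂ = (-2) / (-1) = 2
x₁ = (4 - (-4)(2)) / 4 = 3

x = [3, 2]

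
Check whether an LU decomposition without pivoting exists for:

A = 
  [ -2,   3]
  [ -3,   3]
Yes.
A[1,1] = -2 ≠ 0, so Gaussian elimination proceeds without a row swap: multiplier ℓ₂₁ = (-3)/(-2) = 3/2, and U[2,2] = 3 - (3/2)(3) = -3/2.
L = 
  [  1,   0]
  [3/2,   1]
U = 
  [  -2,    3]
  [   0, -3/2]
Check row 2 of LU: [(3/2)(-2), (3/2)(3) + (-3/2)] = [-3, 3] = row 2 of A ✓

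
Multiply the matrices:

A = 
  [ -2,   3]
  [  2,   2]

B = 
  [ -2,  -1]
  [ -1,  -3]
A is 2×2 and B is 2×2, so AB is 2×2. Each entry is (row of A)·(column of B):
AB[1,1] = (-2)(-2) + (3)(-1) = 1
AB[1,2] = (-2)(-1) + (3)(-3) = -7
AB[2,1] = (2)(-2) + (2)(-1) = -6
AB[2,2] = (2)(-1) + (2)(-3) = -8

AB = 
  [  1,  -7]
  [ -6,  -8]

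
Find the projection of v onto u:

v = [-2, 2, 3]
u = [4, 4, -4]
proj_u(v) = [-1, -1, 1]

v·u = (-2)(4) + (2)(4) + (3)(-4) = -12
u·u = (4)² + (4)² + (-4)² = 48
proj_u(v) = (v·u / u·u) × u = (-12/48) × u = (-1/4) × u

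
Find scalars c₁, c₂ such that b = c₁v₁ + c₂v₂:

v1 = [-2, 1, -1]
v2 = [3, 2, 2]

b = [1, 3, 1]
c1 = 1, c2 = 1

b = 1·v1 + 1·v2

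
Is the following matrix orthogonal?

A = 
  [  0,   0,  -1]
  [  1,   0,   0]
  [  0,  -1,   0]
Yes

AᵀA = 
  [  1,   0,   0]
  [  0,   1,   0]
  [  0,   0,   1]
= I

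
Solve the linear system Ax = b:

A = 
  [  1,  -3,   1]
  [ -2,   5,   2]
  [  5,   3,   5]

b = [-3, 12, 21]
Row reduce the augmented matrix [A|b]:
R2 → R2 + (2)·R1
R3 → R3 - (5)·R1
R3 → R3 + (18)·R2
REF = 
  [  1,  -3,   1,  -3]
  [  0,  -1,   4,   6]
  [  0,   0,  72, 144]

Back-substitution:
x₃ = 144 / 72 = 2
x₂ = (6 - (4)(2)) / (-1) = 2
x₁ = (-3 - (-3)(2) - (1)(2)) / 1 = 1

x = [1, 2, 2]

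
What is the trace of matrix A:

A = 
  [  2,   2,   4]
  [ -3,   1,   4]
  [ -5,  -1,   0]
3

tr(A) = 2 + 1 + 0 = 3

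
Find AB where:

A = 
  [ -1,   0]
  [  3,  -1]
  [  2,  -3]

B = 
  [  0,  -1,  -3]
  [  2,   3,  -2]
AB = 
  [  0,   1,   3]
  [ -2,  -6,  -7]
  [ -6, -11,   0]

A is 3×2 and B is 2×3, so AB is 3×3. Each entry is (row of A)·(column of B):
AB[1,1] = (-1)(0) + (0)(2) = 0
AB[1,2] = (-1)(-1) + (0)(3) = 1
AB[1,3] = (-1)(-3) + (0)(-2) = 3
AB[2,1] = (3)(0) + (-1)(2) = -2
AB[2,2] = (3)(-1) + (-1)(3) = -6
AB[2,3] = (3)(-3) + (-1)(-2) = -7
AB[3,1] = (2)(0) + (-3)(2) = -6
AB[3,2] = (2)(-1) + (-3)(3) = -11
AB[3,3] = (2)(-3) + (-3)(-2) = 0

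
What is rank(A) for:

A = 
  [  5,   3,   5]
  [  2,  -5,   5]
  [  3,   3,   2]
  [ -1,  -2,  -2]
rank(A) = 3

Row reduce:
R2 → R2 - (2/5)·R1
R3 → R3 - (3/5)·R1
R4 → R4 + (1/5)·R1
R3 → R3 + (6/31)·R2
R4 → R4 - (7/31)·R2
R4 → R4 - (4)·R3
REF = 
  [     5,      3,      5]
  [     0,  -31/5,      3]
  [     0,      0, -13/31]
  [     0,      0,      0]
Pivot columns: 1, 2, 3 → 3 pivots.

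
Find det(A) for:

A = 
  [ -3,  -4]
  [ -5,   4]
-32

For a 2×2 matrix, det = ad - bc = (-3)(4) - (-4)(-5) = -32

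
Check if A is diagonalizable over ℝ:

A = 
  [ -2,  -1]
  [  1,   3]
Yes

tr(A) = 1, det(A) = -5
Characteristic polynomial: λ² - tr(A)λ + det(A) = λ² - λ - 5
λ² - λ - 5 = 0  ⇒  λ = (1 ± √((-1)² - 4·(-5)))/2 = (1 ± √(21))/2
  = (1 + √21)/2,  (1 - √21)/2
Eigenvalues: (1 + √21)/2, (1 - √21)/2  (≈ 2.791, -1.791)
The two irrational eigenvalues are distinct (simple), so each has alg. mult. = geom. mult. = 1.
Sum of geometric multiplicities equals n, so A has n independent eigenvectors.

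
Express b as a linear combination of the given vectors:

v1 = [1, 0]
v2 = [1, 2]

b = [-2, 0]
c1 = -2, c2 = 0

b = -2·v1 + 0·v2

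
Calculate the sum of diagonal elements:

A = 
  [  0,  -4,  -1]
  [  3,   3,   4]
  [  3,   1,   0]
3

tr(A) = 0 + 3 + 0 = 3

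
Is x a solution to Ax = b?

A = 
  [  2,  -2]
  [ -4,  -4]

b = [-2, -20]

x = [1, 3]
No

Ax = [-4, -16] ≠ b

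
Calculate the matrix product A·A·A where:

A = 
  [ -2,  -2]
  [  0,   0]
A^3 = 
  [ -8,  -8]
  [  0,   0]

A² = A·A:
A²[1,1] = (-2)(-2) + (-2)(0) = 4
A²[1,2] = (-2)(-2) + (-2)(0) = 4
A²[2,1] = (0)(-2) + (0)(0) = 0
A²[2,2] = (0)(-2) + (0)(0) = 0
A² = 
  [  4,   4]
  [  0,   0]

A^3 = A^2·A:
A^3[1,1] = (4)(-2) + (4)(0) = -8
A^3[1,2] = (4)(-2) + (4)(0) = -8
A^3[2,1] = (0)(-2) + (0)(0) = 0
A^3[2,2] = (0)(-2) + (0)(0) = 0
A^3 = 
  [ -8,  -8]
  [  0,   0]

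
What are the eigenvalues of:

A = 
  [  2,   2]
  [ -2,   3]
tr(A) = 5, det(A) = 10
Characteristic polynomial: λ² - tr(A)λ + det(A) = λ² - 5λ + 10
λ² - 5λ + 10 = 0  ⇒  λ = (5 ± √((-5)² - 4·(10)))/2 = (5 ± √(-15))/2
  = (5 + i√15)/2,  (5 - i√15)/2

λ = (5 + i√15)/2, (5 - i√15)/2  (≈ 2.5 + 1.936i, 2.5 - 1.936i)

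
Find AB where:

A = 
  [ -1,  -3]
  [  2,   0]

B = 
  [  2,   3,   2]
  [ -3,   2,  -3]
AB = 
  [  7,  -9,   7]
  [  4,   6,   4]

A is 2×2 and B is 2×3, so AB is 2×3. Each entry is (row of A)·(column of B):
AB[1,1] = (-1)(2) + (-3)(-3) = 7
AB[1,2] = (-1)(3) + (-3)(2) = -9
AB[1,3] = (-1)(2) + (-3)(-3) = 7
AB[2,1] = (2)(2) + (0)(-3) = 4
AB[2,2] = (2)(3) + (0)(2) = 6
AB[2,3] = (2)(2) + (0)(-3) = 4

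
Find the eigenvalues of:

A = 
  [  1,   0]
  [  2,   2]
tr(A) = 3, det(A) = 2
Characteristic polynomial: λ² - tr(A)λ + det(A) = λ² - 3λ + 2
λ² - 3λ + 2 = (λ - 1)(λ - 2)

λ = 2, 1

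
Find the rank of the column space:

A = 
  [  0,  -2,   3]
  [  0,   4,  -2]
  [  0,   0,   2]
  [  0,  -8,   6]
dim(Col(A)) = 2

Row reduce:
R2 → R2 + (2)·R1
R4 → R4 - (4)·R1
R3 → R3 - (1/2)·R2
R4 → R4 + (3/2)·R2
REF = 
  [  0,  -2,   3]
  [  0,   0,   4]
  [  0,   0,   0]
  [  0,   0,   0]
Pivot columns: 2, 3 → 2 pivots.
dim(Col(A)) = number of pivot columns = 2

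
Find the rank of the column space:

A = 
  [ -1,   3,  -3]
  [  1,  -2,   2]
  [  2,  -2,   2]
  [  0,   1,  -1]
dim(Col(A)) = 2

Row reduce:
R2 → R2 + (1)·R1
R3 → R3 + (2)·R1
R3 → R3 - (4)·R2
R4 → R4 - (1)·R2
REF = 
  [ -1,   3,  -3]
  [  0,   1,  -1]
  [  0,   0,   0]
  [  0,   0,   0]
Pivot columns: 1, 2 → 2 pivots.
dim(Col(A)) = number of pivot columns = 2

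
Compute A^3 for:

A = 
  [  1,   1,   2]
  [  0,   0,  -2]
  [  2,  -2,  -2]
A^3 = 
  [ -3,  13,  24]
  [  4, -12, -24]
  [ 22, -26, -40]

A² = A·A:
A²[1,1] = (1)(1) + (1)(0) + (2)(2) = 5
A²[1,2] = (1)(1) + (1)(0) + (2)(-2) = -3
A²[1,3] = (1)(2) + (1)(-2) + (2)(-2) = -4
A²[2,1] = (0)(1) + (0)(0) + (-2)(2) = -4
A²[2,2] = (0)(1) + (0)(0) + (-2)(-2) = 4
A²[2,3] = (0)(2) + (0)(-2) + (-2)(-2) = 4
A²[3,1] = (2)(1) + (-2)(0) + (-2)(2) = -2
A²[3,2] = (2)(1) + (-2)(0) + (-2)(-2) = 6
A²[3,3] = (2)(2) + (-2)(-2) + (-2)(-2) = 12
A² = 
  [  5,  -3,  -4]
  [ -4,   4,   4]
  [ -2,   6,  12]

A^3 = A^2·A:
A^3[1,1] = (5)(1) + (-3)(0) + (-4)(2) = -3
A^3[1,2] = (5)(1) + (-3)(0) + (-4)(-2) = 13
A^3[1,3] = (5)(2) + (-3)(-2) + (-4)(-2) = 24
A^3[2,1] = (-4)(1) + (4)(0) + (4)(2) = 4
A^3[2,2] = (-4)(1) + (4)(0) + (4)(-2) = -12
A^3[2,3] = (-4)(2) + (4)(-2) + (4)(-2) = -24
A^3[3,1] = (-2)(1) + (6)(0) + (12)(2) = 22
A^3[3,2] = (-2)(1) + (6)(0) + (12)(-2) = -26
A^3[3,3] = (-2)(2) + (6)(-2) + (12)(-2) = -40
A^3 = 
  [ -3,  13,  24]
  [  4, -12, -24]
  [ 22, -26, -40]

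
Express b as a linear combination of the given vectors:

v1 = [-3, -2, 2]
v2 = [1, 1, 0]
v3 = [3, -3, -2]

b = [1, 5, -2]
c1 = -2, c2 = -2, c3 = -1

b = -2·v1 + -2·v2 + -1·v3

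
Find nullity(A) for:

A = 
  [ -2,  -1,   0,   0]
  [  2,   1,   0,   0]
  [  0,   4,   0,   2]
nullity(A) = 2

Row reduce:
R2 → R2 + (1)·R1
Swap R2 ↔ R3
REF = 
  [ -2,  -1,   0,   0]
  [  0,   4,   0,   2]
  [  0,   0,   0,   0]
Pivot columns: 1, 2 → 2 pivots.
rank(A) = 2, so nullity(A) = 4 - 2 = 2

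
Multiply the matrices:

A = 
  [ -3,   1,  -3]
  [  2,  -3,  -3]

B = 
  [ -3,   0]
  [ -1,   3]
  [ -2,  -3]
AB = 
  [ 14,  12]
  [  3,   0]

A is 2×3 and B is 3×2, so AB is 2×2. Each entry is (row of A)·(column of B):
AB[1,1] = (-3)(-3) + (1)(-1) + (-3)(-2) = 14
AB[1,2] = (-3)(0) + (1)(3) + (-3)(-3) = 12
AB[2,1] = (2)(-3) + (-3)(-1) + (-3)(-2) = 3
AB[2,2] = (2)(0) + (-3)(3) + (-3)(-3) = 0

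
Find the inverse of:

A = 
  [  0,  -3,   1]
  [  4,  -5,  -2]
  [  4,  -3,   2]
det(A) = (0)·((-5)(2) - (-2)(-3)) - (-3)·((4)(2) - (-2)(4)) + (1)·((4)(-3) - (-5)(4))
  = (0)(-16) - (-3)(16) + (1)(8)
  = 56
det(A) = 56 ≠ 0, so A is invertible.

Cofactors Cᵢⱼ = (-1)ⁱ⁺ʲ·Mᵢⱼ:
C = 
  [-16, -16,   8]
  [  3,  -4, -12]
  [ 11,   4,  12]

adj(A) = Cᵀ:
adj(A) = 
  [-16,   3,  11]
  [-16,  -4,   4]
  [  8, -12,  12]

A⁻¹ = (1/56) · adj(A):
A⁻¹ = 
  [ -2/7,  3/56, 11/56]
  [ -2/7, -1/14,  1/14]
  [  1/7, -3/14,  3/14]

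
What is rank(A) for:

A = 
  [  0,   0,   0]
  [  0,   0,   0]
Row reduce:
(no row operations needed)
REF = 
  [  0,   0,   0]
  [  0,   0,   0]
Pivot columns: none → 0 pivots.

rank(A) = 0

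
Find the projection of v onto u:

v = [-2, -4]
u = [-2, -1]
proj_u(v) = [-16/5, -8/5]

v·u = (-2)(-2) + (-4)(-1) = 8
u·u = (-2)² + (-1)² = 5
proj_u(v) = (v·u / u·u) × u = (8/5) × u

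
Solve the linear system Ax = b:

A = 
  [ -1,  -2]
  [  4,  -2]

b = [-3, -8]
Row reduce the augmented matrix [A|b]:
R2 → R2 + (4)·R1
REF = 
  [ -1,  -2,  -3]
  [  0, -10, -20]

Back-substitution:
x₂ = (-20) / (-10) = 2
x₁ = (-3 - (-2)(2)) / (-1) = -1

x = [-1, 2]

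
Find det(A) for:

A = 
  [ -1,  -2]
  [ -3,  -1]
-5

For a 2×2 matrix, det = ad - bc = (-1)(-1) - (-2)(-3) = -5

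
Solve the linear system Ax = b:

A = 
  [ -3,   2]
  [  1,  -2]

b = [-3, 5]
x = [-1, -3]

Row reduce the augmented matrix [A|b]:
R2 → R2 + (1/3)·R1
REF = 
  [  -3,    2,   -3]
  [   0, -4/3,    4]

Back-substitution:
x₂ = 4 / (-4/3) = -3
x₁ = (-3 - (2)(-3)) / (-3) = -1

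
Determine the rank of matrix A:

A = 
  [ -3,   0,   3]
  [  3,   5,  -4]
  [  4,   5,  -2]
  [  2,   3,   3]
Row reduce:
R2 → R2 + (1)·R1
R3 → R3 + (4/3)·R1
R4 → R4 + (2/3)·R1
R3 → R3 - (1)·R2
R4 → R4 - (3/5)·R2
R4 → R4 - (28/15)·R3
REF = 
  [ -3,   0,   3]
  [  0,   5,  -1]
  [  0,   0,   3]
  [  0,   0,   0]
Pivot columns: 1, 2, 3 → 3 pivots.

rank(A) = 3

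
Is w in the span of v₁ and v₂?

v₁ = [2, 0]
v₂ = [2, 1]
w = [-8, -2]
Yes

Form the augmented matrix and row-reduce:
[v₁|v₂|w] = 
  [  2,   2,  -8]
  [  0,   1,  -2]
(already in echelon form — no row operations needed)

No row of the form [0 0 | nonzero], so the system is consistent. Back-substitution gives c₁ = -2, c₂ = -2: w = (-2)·v₁ + (-2)·v₂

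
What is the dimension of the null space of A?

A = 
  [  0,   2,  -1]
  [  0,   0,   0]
nullity(A) = 2

Row reduce:
(no row operations needed)
REF = 
  [  0,   2,  -1]
  [  0,   0,   0]
Pivot columns: 2 → 1 pivot.
rank(A) = 1, so nullity(A) = 3 - 1 = 2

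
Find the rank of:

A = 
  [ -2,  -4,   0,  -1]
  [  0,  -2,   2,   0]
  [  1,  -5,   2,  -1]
Row reduce:
R3 → R3 + (1/2)·R1
R3 → R3 - (7/2)·R2
REF = 
  [  -2,   -4,    0,   -1]
  [   0,   -2,    2,    0]
  [   0,    0,   -5, -3/2]
Pivot columns: 1, 2, 3 → 3 pivots.

rank(A) = 3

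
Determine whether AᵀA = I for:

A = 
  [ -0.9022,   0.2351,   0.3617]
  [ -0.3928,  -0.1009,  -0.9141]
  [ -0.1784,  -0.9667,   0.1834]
Yes

AᵀA = 
  [  1.0001,   0,   0]
  [  0,   1,   0]
  [  0,   0,   1]
≈ I (equal to I up to the 4-dp rounding of the entries)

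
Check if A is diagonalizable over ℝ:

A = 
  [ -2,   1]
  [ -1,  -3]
No

tr(A) = -5, det(A) = 7
Characteristic polynomial: λ² - tr(A)λ + det(A) = λ² + 5λ + 7
λ² + 5λ + 7 = 0  ⇒  λ = (-5 ± √((5)² - 4·(7)))/2 = (-5 ± √(-3))/2
  = (-5 + i√3)/2,  (-5 - i√3)/2
Eigenvalues: (-5 + i√3)/2, (-5 - i√3)/2  (≈ -2.5 + 0.866i, -2.5 - 0.866i)
Has complex eigenvalues (not diagonalizable over ℝ).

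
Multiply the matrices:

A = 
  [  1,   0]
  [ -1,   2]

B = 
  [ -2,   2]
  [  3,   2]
AB = 
  [ -2,   2]
  [  8,   2]

A is 2×2 and B is 2×2, so AB is 2×2. Each entry is (row of A)·(column of B):
AB[1,1] = (1)(-2) + (0)(3) = -2
AB[1,2] = (1)(2) + (0)(2) = 2
AB[2,1] = (-1)(-2) + (2)(3) = 8
AB[2,2] = (-1)(2) + (2)(2) = 2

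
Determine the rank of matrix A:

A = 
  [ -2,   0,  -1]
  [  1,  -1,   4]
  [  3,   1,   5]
Row reduce:
R2 → R2 + (1/2)·R1
R3 → R3 + (3/2)·R1
R3 → R3 + (1)·R2
REF = 
  [ -2,   0,  -1]
  [  0,  -1, 7/2]
  [  0,   0,   7]
Pivot columns: 1, 2, 3 → 3 pivots.

rank(A) = 3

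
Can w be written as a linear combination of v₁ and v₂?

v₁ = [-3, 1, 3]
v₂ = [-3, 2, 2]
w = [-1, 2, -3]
No

Form the augmented matrix and row-reduce:
[v₁|v₂|w] = 
  [ -3,  -3,  -1]
  [  1,   2,   2]
  [  3,   2,  -3]
R2 → R2 + (1/3)·R1
R3 → R3 + (1)·R1
R3 → R3 + (1)·R2
REF = 
  [  -3,   -3,   -1]
  [   0,    1,  5/3]
  [   0,    0, -7/3]

Row 3 reads [0 0 | -7/3], i.e. 0 = -7/3, so the system is inconsistent and w ∉ span{v₁, v₂}.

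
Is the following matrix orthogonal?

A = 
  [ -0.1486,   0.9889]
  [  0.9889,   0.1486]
Yes

AᵀA = 
  [  1,   0]
  [  0,   1]
≈ I (equal to I up to the 4-dp rounding of the entries)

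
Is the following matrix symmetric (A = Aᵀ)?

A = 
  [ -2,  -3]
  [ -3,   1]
Yes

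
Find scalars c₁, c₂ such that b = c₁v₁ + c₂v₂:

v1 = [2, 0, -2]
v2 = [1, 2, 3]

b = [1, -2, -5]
c1 = 1, c2 = -1

b = 1·v1 + -1·v2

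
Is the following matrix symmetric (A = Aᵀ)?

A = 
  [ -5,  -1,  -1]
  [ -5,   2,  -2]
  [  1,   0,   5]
No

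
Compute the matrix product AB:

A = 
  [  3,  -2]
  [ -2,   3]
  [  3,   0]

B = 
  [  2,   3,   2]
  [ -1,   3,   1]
AB = 
  [  8,   3,   4]
  [ -7,   3,  -1]
  [  6,   9,   6]

A is 3×2 and B is 2×3, so AB is 3×3. Each entry is (row of A)·(column of B):
AB[1,1] = (3)(2) + (-2)(-1) = 8
AB[1,2] = (3)(3) + (-2)(3) = 3
AB[1,3] = (3)(2) + (-2)(1) = 4
AB[2,1] = (-2)(2) + (3)(-1) = -7
AB[2,2] = (-2)(3) + (3)(3) = 3
AB[2,3] = (-2)(2) + (3)(1) = -1
AB[3,1] = (3)(2) + (0)(-1) = 6
AB[3,2] = (3)(3) + (0)(3) = 9
AB[3,3] = (3)(2) + (0)(1) = 6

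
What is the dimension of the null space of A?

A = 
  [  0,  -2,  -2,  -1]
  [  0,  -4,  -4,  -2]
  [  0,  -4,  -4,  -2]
nullity(A) = 3

Row reduce:
R2 → R2 - (2)·R1
R3 → R3 - (2)·R1
REF = 
  [  0,  -2,  -2,  -1]
  [  0,   0,   0,   0]
  [  0,   0,   0,   0]
Pivot columns: 2 → 1 pivot.
rank(A) = 1, so nullity(A) = 4 - 1 = 3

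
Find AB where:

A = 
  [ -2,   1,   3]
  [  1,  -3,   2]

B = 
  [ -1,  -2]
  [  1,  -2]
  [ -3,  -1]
AB = 
  [ -6,  -1]
  [-10,   2]

A is 2×3 and B is 3×2, so AB is 2×2. Each entry is (row of A)·(column of B):
AB[1,1] = (-2)(-1) + (1)(1) + (3)(-3) = -6
AB[1,2] = (-2)(-2) + (1)(-2) + (3)(-1) = -1
AB[2,1] = (1)(-1) + (-3)(1) + (2)(-3) = -10
AB[2,2] = (1)(-2) + (-3)(-2) + (2)(-1) = 2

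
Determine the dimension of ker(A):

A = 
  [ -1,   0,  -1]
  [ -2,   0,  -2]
nullity(A) = 2

Row reduce:
R2 → R2 - (2)·R1
REF = 
  [ -1,   0,  -1]
  [  0,   0,   0]
Pivot columns: 1 → 1 pivot.
rank(A) = 1, so nullity(A) = 3 - 1 = 2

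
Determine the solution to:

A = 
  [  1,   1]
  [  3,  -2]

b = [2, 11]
Row reduce the augmented matrix [A|b]:
R2 → R2 - (3)·R1
REF = 
  [  1,   1,   2]
  [  0,  -5,   5]

Back-substitution:
x₂ = 5 / (-5) = -1
x₁ = (2 - (1)(-1)) / 1 = 3

x = [3, -1]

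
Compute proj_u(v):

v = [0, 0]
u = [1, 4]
proj_u(v) = [0, 0]

v·u = (0)(1) + (0)(4) = 0
u·u = (1)² + (4)² = 17
proj_u(v) = (v·u / u·u) × u = (0/17) × u = (0) × u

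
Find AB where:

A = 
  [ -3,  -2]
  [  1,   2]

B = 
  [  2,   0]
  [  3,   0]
AB = 
  [-12,   0]
  [  8,   0]

A is 2×2 and B is 2×2, so AB is 2×2. Each entry is (row of A)·(column of B):
AB[1,1] = (-3)(2) + (-2)(3) = -12
AB[1,2] = (-3)(0) + (-2)(0) = 0
AB[2,1] = (1)(2) + (2)(3) = 8
AB[2,2] = (1)(0) + (2)(0) = 0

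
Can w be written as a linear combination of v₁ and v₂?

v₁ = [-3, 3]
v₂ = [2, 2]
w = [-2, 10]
Yes

Form the augmented matrix and row-reduce:
[v₁|v₂|w] = 
  [ -3,   2,  -2]
  [  3,   2,  10]
R2 → R2 + (1)·R1
REF = 
  [ -3,   2,  -2]
  [  0,   4,   8]

No row of the form [0 0 | nonzero], so the system is consistent. Back-substitution gives c₁ = 2, c₂ = 2: w = (2)·v₁ + (2)·v₂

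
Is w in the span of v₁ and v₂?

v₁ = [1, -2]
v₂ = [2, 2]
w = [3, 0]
Yes

Form the augmented matrix and row-reduce:
[v₁|v₂|w] = 
  [  1,   2,   3]
  [ -2,   2,   0]
R2 → R2 + (2)·R1
REF = 
  [  1,   2,   3]
  [  0,   6,   6]

No row of the form [0 0 | nonzero], so the system is consistent. Back-substitution gives c₁ = 1, c₂ = 1: w = (1)·v₁ + (1)·v₂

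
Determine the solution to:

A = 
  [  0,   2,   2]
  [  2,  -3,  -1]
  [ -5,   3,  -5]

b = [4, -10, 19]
Row reduce the augmented matrix [A|b]:
Swap R1 ↔ R2
R3 → R3 + (5/2)·R1
R3 → R3 + (9/4)·R2
REF = 
  [  2,  -3,  -1, -10]
  [  0,   2,   2,   4]
  [  0,   0,  -3,   3]

Back-substitution:
x₃ = 3 / (-3) = -1
x₂ = (4 - (2)(-1)) / 2 = 3
x₁ = (-10 - (-3)(3) - (-1)(-1)) / 2 = -1

x = [-1, 3, -1]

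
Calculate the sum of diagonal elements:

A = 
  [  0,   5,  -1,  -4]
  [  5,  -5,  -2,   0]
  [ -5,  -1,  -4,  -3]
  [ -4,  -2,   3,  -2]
-11

tr(A) = 0 + -5 + -4 + -2 = -11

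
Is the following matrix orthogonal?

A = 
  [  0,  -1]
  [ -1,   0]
Yes

AᵀA = 
  [  1,   0]
  [  0,   1]
= I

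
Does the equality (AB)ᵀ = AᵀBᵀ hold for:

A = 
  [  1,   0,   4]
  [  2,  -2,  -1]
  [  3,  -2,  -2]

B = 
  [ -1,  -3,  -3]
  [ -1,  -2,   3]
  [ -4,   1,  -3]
No

(AB)ᵀ = 
  [-17,   4,   7]
  [  1,  -3,  -7]
  [-15,  -9,  -9]

AᵀBᵀ = 
  [-16,   4, -11]
  [ 12,  -2,   4]
  [  5,  -8, -11]

The two matrices differ, so (AB)ᵀ ≠ AᵀBᵀ in general. The correct identity is (AB)ᵀ = BᵀAᵀ.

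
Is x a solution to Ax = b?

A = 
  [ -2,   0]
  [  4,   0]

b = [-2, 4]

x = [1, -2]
Yes

Ax = [-2, 4] = b ✓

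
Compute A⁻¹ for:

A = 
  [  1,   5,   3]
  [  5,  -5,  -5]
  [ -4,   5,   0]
det(A) = (1)·((-5)(0) - (-5)(5)) - (5)·((5)(0) - (-5)(-4)) + (3)·((5)(5) - (-5)(-4))
  = (1)(25) - (5)(-20) + (3)(5)
  = 140
det(A) = 140 ≠ 0, so A is invertible.

Cofactors Cᵢⱼ = (-1)ⁱ⁺ʲ·Mᵢⱼ:
C = 
  [ 25,  20,   5]
  [ 15,  12, -25]
  [-10,  20, -30]

adj(A) = Cᵀ:
adj(A) = 
  [ 25,  15, -10]
  [ 20,  12,  20]
  [  5, -25, -30]

A⁻¹ = (1/140) · adj(A):
A⁻¹ = 
  [ 5/28,  3/28, -1/14]
  [  1/7,  3/35,   1/7]
  [ 1/28, -5/28, -3/14]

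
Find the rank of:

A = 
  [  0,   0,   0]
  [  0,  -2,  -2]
Row reduce:
Swap R1 ↔ R2
REF = 
  [  0,  -2,  -2]
  [  0,   0,   0]
Pivot columns: 2 → 1 pivot.

rank(A) = 1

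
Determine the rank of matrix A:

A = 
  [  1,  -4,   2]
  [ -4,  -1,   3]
rank(A) = 2

Row reduce:
R2 → R2 + (4)·R1
REF = 
  [  1,  -4,   2]
  [  0, -17,  11]
Pivot columns: 1, 2 → 2 pivots.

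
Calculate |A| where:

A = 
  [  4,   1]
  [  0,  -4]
For a 2×2 matrix, det = ad - bc = (4)(-4) - (1)(0) = -16

det(A) = -16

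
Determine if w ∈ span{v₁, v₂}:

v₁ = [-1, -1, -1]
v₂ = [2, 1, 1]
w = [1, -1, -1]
Yes

Form the augmented matrix and row-reduce:
[v₁|v₂|w] = 
  [ -1,   2,   1]
  [ -1,   1,  -1]
  [ -1,   1,  -1]
R2 → R2 - (1)·R1
R3 → R3 - (1)·R1
R3 → R3 - (1)·R2
REF = 
  [ -1,   2,   1]
  [  0,  -1,  -2]
  [  0,   0,   0]

No row of the form [0 0 | nonzero], so the system is consistent. Back-substitution gives c₁ = 3, c₂ = 2: w = (3)·v₁ + (2)·v₂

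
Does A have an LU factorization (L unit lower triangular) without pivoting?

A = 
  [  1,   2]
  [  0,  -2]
Yes.
A[1,1] = 1 ≠ 0, so Gaussian elimination proceeds without a row swap: multiplier ℓ₂₁ = (0)/(1) = 0, and U[2,2] = -2 - (0)(2) = -2.
L = 
  [  1,   0]
  [  0,   1]
U = 
  [  1,   2]
  [  0,  -2]
Check row 2 of LU: [(0)(1), (0)(2) + (-2)] = [0, -2] = row 2 of A ✓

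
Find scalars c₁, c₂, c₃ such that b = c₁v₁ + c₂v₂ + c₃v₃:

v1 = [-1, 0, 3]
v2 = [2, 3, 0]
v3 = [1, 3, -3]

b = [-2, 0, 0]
c1 = 1, c2 = -1, c3 = 1

b = 1·v1 + -1·v2 + 1·v3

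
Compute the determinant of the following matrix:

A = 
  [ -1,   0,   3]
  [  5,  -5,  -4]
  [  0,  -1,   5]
14

Cofactor expansion along row 1:
det(A) = (-1)·((-5)(5) - (-4)(-1)) - (0)·((5)(5) - (-4)(0)) + (3)·((5)(-1) - (-5)(0))
  = (-1)(-29) - (0)(25) + (3)(-5)
  = 14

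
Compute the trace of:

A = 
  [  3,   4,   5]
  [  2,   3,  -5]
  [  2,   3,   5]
11

tr(A) = 3 + 3 + 5 = 11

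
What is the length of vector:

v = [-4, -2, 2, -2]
5.292

||v||₂ = √((-4)² + (-2)² + (2)² + (-2)²) = √28 = 5.292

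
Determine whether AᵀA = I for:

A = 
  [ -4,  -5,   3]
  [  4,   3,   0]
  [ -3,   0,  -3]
No

AᵀA = 
  [ 41,  32,  -3]
  [ 32,  34, -15]
  [ -3, -15,  18]
≠ I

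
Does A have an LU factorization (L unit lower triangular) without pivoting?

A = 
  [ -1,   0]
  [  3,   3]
Yes.
A[1,1] = -1 ≠ 0, so Gaussian elimination proceeds without a row swap: multiplier ℓ₂₁ = (3)/(-1) = -3, and U[2,2] = 3 - (-3)(0) = 3.
L = 
  [  1,   0]
  [ -3,   1]
U = 
  [ -1,   0]
  [  0,   3]
Check row 2 of LU: [(-3)(-1), (-3)(0) + 3] = [3, 3] = row 2 of A ✓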